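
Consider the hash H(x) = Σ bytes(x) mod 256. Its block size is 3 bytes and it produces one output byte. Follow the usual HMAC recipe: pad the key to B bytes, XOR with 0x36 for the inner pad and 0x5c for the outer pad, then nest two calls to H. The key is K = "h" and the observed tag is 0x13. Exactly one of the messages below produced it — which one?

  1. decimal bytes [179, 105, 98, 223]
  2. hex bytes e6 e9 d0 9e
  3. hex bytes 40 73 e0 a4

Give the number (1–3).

Key "h" = 68 is 1 byte ≤ B = 3; zero-pad to 3 bytes: K' = 68 00 00.
K' ⊕ ipad = 5e 36 36; K' ⊕ opad = 34 5c 5c.
m1: inner = H(5e 36 36 b3 69 62 df) = 27; tag = H(34 5c 5c 27) = 13 ← matches
m2: inner = H(5e 36 36 e6 e9 d0 9e) = 07; tag = H(34 5c 5c 07) = f3
m3: inner = H(5e 36 36 40 73 e0 a4) = 01; tag = H(34 5c 5c 01) = ed

1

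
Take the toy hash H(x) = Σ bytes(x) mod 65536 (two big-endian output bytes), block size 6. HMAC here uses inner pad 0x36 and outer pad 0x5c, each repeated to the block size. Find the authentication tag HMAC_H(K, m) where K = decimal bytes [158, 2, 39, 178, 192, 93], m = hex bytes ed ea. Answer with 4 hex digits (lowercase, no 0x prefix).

Key decimal bytes [158, 2, 39, 178, 192, 93] = 9e 02 27 b2 c0 5d is exactly B = 6 bytes: K' = 9e 02 27 b2 c0 5d.
K' ⊕ ipad = a8 34 11 84 f6 6b.  K' ⊕ opad = c2 5e 7b ee 9c 01.
Inner input = (K'⊕ipad) ∥ m = a8 34 11 84 f6 6b ∥ ed ea.
Inner hash: sum = 168+52+17+132+246+107+237+234 = 1193 → 04 a9.
Outer input = (K'⊕opad) ∥ inner = c2 5e 7b ee 9c 01 ∥ 04 a9.
Outer hash (tag): sum = 194+94+123+238+156+1+4+169 = 979 → 03 d3.

03d3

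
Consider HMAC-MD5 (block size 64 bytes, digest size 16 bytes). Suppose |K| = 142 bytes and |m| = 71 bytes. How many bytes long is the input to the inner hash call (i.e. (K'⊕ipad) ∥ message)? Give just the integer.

Key is 142 > 64 bytes, so it is hashed to 16 bytes then zero-padded to 64: |K'| = 64.
Inner input = (K'⊕ipad) ∥ m → 64 + 71 = 135 bytes.

135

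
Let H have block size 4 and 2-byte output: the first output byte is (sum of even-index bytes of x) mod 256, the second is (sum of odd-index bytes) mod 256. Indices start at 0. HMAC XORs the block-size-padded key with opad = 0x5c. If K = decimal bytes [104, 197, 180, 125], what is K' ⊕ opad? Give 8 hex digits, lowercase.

Key decimal bytes [104, 197, 180, 125] = 68 c5 b4 7d is exactly B = 4 bytes: K' = 68 c5 b4 7d.
XOR each byte with 0x5c: 68⊕5c=34, c5⊕5c=99, b4⊕5c=e8, 7d⊕5c=21.

3499e821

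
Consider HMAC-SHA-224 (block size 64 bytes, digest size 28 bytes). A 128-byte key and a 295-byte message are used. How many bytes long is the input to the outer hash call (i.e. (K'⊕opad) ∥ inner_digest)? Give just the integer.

92

Key is 128 > 64 bytes, so it is hashed to 28 bytes then zero-padded to 64: |K'| = 64.
Outer input = (K'⊕opad) ∥ H(inner) → 64 + 28 = 92 bytes.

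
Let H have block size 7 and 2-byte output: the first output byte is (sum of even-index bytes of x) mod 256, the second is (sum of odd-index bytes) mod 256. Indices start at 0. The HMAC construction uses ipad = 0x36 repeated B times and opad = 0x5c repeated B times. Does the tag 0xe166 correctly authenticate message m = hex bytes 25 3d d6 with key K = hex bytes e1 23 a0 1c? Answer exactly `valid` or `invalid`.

invalid

Key hex bytes e1 23 a0 1c is 4 bytes ≤ B = 7; zero-pad to 7 bytes: K' = e1 23 a0 1c 00 00 00.
K' ⊕ ipad = d7 15 96 2a 36 36 36; K' ⊕ opad = bd 7f fc 40 5c 5c 5c.
Inner hash: even-index sum = 534 mod 256 = 22; odd-index sum = 368 mod 256 = 112 → 16 70.
Outer hash (recomputed tag): even-index sum = 737 mod 256 = 225; odd-index sum = 305 mod 256 = 49 → e1 31.
Recomputed tag = e131; claimed = e166 → mismatch.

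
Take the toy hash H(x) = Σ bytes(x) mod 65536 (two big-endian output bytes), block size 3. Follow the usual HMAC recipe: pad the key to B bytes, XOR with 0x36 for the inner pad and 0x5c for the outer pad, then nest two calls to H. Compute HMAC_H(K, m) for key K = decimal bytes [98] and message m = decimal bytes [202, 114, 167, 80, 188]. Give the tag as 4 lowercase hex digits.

Key decimal bytes [98] = 62 is 1 byte ≤ B = 3; zero-pad to 3 bytes: K' = 62 00 00.
K' ⊕ ipad = 54 36 36.  K' ⊕ opad = 3e 5c 5c.
Inner input = (K'⊕ipad) ∥ m = 54 36 36 ∥ ca 72 a7 50 bc.
Inner hash: sum = 84+54+54+202+114+167+80+188 = 943 → 03 af.
Outer input = (K'⊕opad) ∥ inner = 3e 5c 5c ∥ 03 af.
Outer hash (tag): sum = 62+92+92+3+175 = 424 → 01 a8.

01a8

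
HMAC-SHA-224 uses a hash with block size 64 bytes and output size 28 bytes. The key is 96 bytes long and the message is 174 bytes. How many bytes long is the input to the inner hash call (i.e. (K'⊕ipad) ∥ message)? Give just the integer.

Key is 96 > 64 bytes, so it is hashed to 28 bytes then zero-padded to 64: |K'| = 64.
Inner input = (K'⊕ipad) ∥ m → 64 + 174 = 238 bytes.

238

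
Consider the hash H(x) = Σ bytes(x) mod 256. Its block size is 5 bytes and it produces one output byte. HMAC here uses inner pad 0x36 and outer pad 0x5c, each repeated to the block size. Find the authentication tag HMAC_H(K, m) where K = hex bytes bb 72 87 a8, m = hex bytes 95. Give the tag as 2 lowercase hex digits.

2b

Key hex bytes bb 72 87 a8 is 4 bytes ≤ B = 5; zero-pad to 5 bytes: K' = bb 72 87 a8 00.
K' ⊕ ipad = 8d 44 b1 9e 36.  K' ⊕ opad = e7 2e db f4 5c.
Inner input = (K'⊕ipad) ∥ m = 8d 44 b1 9e 36 ∥ 95.
Inner hash: sum = 141+68+177+158+54+149 = 747; mod 256 = 235 → eb.
Outer input = (K'⊕opad) ∥ inner = e7 2e db f4 5c ∥ eb.
Outer hash (tag): sum = 231+46+219+244+92+235 = 1067; mod 256 = 43 → 2b.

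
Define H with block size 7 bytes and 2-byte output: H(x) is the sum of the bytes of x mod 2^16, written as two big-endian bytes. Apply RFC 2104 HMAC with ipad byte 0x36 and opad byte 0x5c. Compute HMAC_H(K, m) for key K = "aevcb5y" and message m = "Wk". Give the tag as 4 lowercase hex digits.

0254

Key "aevcb5y" = 61 65 76 63 62 35 79 is exactly B = 7 bytes: K' = 61 65 76 63 62 35 79.
K' ⊕ ipad = 57 53 40 55 54 03 4f.  K' ⊕ opad = 3d 39 2a 3f 3e 69 25.
Inner input = (K'⊕ipad) ∥ m = 57 53 40 55 54 03 4f ∥ 57 6b.
Inner hash: sum = 87+83+64+85+84+3+79+87+107 = 679 → 02 a7.
Outer input = (K'⊕opad) ∥ inner = 3d 39 2a 3f 3e 69 25 ∥ 02 a7.
Outer hash (tag): sum = 61+57+42+63+62+105+37+2+167 = 596 → 02 54.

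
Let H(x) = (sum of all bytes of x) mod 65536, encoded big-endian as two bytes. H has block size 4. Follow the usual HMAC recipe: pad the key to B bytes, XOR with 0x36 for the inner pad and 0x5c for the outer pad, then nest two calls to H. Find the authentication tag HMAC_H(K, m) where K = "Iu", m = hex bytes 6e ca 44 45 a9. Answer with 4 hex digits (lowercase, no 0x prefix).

0191

Key "Iu" = 49 75 is 2 bytes ≤ B = 4; zero-pad to 4 bytes: K' = 49 75 00 00.
K' ⊕ ipad = 7f 43 36 36.  K' ⊕ opad = 15 29 5c 5c.
Inner input = (K'⊕ipad) ∥ m = 7f 43 36 36 ∥ 6e ca 44 45 a9.
Inner hash: sum = 127+67+54+54+110+202+68+69+169 = 920 → 03 98.
Outer input = (K'⊕opad) ∥ inner = 15 29 5c 5c ∥ 03 98.
Outer hash (tag): sum = 21+41+92+92+3+152 = 401 → 01 91.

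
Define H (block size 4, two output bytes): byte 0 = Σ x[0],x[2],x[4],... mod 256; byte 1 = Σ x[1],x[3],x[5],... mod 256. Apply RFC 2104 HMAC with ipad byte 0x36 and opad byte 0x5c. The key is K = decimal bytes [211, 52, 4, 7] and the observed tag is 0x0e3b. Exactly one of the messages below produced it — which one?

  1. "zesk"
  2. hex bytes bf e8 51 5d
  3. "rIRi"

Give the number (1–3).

Key decimal bytes [211, 52, 4, 7] = d3 34 04 07 is exactly B = 4 bytes: K' = d3 34 04 07.
K' ⊕ ipad = e5 02 32 31; K' ⊕ opad = 8f 68 58 5b.
m1: inner = H(e5 02 32 31 7a 65 73 6b) = 04 03; tag = H(8f 68 58 5b 04 03) = ebc6
m2: inner = H(e5 02 32 31 bf e8 51 5d) = 27 78; tag = H(8f 68 58 5b 27 78) = 0e3b ← matches
m3: inner = H(e5 02 32 31 72 49 52 69) = db e5; tag = H(8f 68 58 5b db e5) = c2a8

2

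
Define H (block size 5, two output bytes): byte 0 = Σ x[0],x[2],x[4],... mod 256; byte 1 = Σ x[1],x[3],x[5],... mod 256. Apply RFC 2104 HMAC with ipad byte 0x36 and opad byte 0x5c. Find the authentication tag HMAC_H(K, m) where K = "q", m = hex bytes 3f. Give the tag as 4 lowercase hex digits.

906b

Key "q" = 71 is 1 byte ≤ B = 5; zero-pad to 5 bytes: K' = 71 00 00 00 00.
K' ⊕ ipad = 47 36 36 36 36.  K' ⊕ opad = 2d 5c 5c 5c 5c.
Inner input = (K'⊕ipad) ∥ m = 47 36 36 36 36 ∥ 3f.
Inner hash: even-index sum = 179 mod 256 = 179; odd-index sum = 171 mod 256 = 171 → b3 ab.
Outer input = (K'⊕opad) ∥ inner = 2d 5c 5c 5c 5c ∥ b3 ab.
Outer hash (tag): even-index sum = 400 mod 256 = 144; odd-index sum = 363 mod 256 = 107 → 90 6b.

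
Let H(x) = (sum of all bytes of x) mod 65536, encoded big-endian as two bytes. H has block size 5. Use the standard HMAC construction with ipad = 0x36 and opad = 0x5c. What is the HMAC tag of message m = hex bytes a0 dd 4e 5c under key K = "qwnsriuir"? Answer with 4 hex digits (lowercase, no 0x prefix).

02de

Key "qwnsriuir" = 71 77 6e 73 72 69 75 69 72 is 9 bytes > B = 5, so hash it first: H(key) = 03 f4, then zero-pad to 5 bytes: K' = 03 f4 00 00 00.
K' ⊕ ipad = 35 c2 36 36 36.  K' ⊕ opad = 5f a8 5c 5c 5c.
Inner input = (K'⊕ipad) ∥ m = 35 c2 36 36 36 ∥ a0 dd 4e 5c.
Inner hash: sum = 53+194+54+54+54+160+221+78+92 = 960 → 03 c0.
Outer input = (K'⊕opad) ∥ inner = 5f a8 5c 5c 5c ∥ 03 c0.
Outer hash (tag): sum = 95+168+92+92+92+3+192 = 734 → 02 de.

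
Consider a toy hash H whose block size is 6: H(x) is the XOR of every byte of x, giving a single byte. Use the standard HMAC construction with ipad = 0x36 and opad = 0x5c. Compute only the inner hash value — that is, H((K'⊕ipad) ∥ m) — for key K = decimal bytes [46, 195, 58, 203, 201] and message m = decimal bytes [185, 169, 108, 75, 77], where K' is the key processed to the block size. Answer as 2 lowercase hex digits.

af

Key decimal bytes [46, 195, 58, 203, 201] = 2e c3 3a cb c9 is 5 bytes ≤ B = 6; zero-pad to 6 bytes: K' = 2e c3 3a cb c9 00.
K' ⊕ ipad = 18 f5 0c fd ff 36.
Inner input = 18 f5 0c fd ff 36 ∥ b9 a9 6c 4b 4d.
Inner hash: XOR 18⊕f5⊕0c⊕fd⊕ff⊕36⊕b9⊕a9⊕6c⊕4b⊕4d = af.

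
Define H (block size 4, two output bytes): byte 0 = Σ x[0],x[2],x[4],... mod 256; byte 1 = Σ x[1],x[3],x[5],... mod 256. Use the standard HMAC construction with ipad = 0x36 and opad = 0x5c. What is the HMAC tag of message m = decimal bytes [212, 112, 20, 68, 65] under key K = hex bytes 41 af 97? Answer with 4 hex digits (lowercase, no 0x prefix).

Key hex bytes 41 af 97 is 3 bytes ≤ B = 4; zero-pad to 4 bytes: K' = 41 af 97 00.
K' ⊕ ipad = 77 99 a1 36.  K' ⊕ opad = 1d f3 cb 5c.
Inner input = (K'⊕ipad) ∥ m = 77 99 a1 36 ∥ d4 70 14 44 41.
Inner hash: even-index sum = 577 mod 256 = 65; odd-index sum = 387 mod 256 = 131 → 41 83.
Outer input = (K'⊕opad) ∥ inner = 1d f3 cb 5c ∥ 41 83.
Outer hash (tag): even-index sum = 297 mod 256 = 41; odd-index sum = 466 mod 256 = 210 → 29 d2.

29d2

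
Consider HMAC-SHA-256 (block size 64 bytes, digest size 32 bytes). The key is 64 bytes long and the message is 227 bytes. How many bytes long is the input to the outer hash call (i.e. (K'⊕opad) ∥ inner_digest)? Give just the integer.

96

Key is 64 ≤ 64 bytes, zero-padded: |K'| = 64.
Outer input = (K'⊕opad) ∥ H(inner) → 64 + 32 = 96 bytes.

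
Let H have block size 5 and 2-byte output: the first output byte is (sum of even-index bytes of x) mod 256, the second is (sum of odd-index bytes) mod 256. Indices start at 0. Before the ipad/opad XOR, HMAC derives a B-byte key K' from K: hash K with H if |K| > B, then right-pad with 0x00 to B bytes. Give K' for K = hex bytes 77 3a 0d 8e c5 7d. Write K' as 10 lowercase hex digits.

4945000000

|K| = 6 > B = 5, so first hash the key.
H(K): even-index sum = 329 mod 256 = 73; odd-index sum = 325 mod 256 = 69 → 49 45.
Zero-pad H(K) = 49 45 to 5 bytes: K' = 49 45 00 00 00.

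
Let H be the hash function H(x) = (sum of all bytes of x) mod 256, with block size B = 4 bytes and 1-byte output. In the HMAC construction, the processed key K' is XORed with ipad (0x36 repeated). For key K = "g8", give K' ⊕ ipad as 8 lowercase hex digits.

Key "g8" = 67 38 is 2 bytes ≤ B = 4; zero-pad to 4 bytes: K' = 67 38 00 00.
XOR each byte with 0x36: 67⊕36=51, 38⊕36=0e, 00⊕36=36, 00⊕36=36.

510e3636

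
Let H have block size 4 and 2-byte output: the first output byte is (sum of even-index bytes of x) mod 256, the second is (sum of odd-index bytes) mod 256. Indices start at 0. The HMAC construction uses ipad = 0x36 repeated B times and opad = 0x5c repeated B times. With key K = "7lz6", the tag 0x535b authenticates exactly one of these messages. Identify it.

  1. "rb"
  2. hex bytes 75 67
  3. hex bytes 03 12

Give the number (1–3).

2

Key "7lz6" = 37 6c 7a 36 is exactly B = 4 bytes: K' = 37 6c 7a 36.
K' ⊕ ipad = 01 5a 4c 00; K' ⊕ opad = 6b 30 26 6a.
m1: inner = H(01 5a 4c 00 72 62) = bf bc; tag = H(6b 30 26 6a bf bc) = 5056
m2: inner = H(01 5a 4c 00 75 67) = c2 c1; tag = H(6b 30 26 6a c2 c1) = 535b ← matches
m3: inner = H(01 5a 4c 00 03 12) = 50 6c; tag = H(6b 30 26 6a 50 6c) = e106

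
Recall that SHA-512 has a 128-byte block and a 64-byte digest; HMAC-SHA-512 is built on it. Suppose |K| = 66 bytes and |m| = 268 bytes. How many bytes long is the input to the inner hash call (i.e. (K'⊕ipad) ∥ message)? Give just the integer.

Key is 66 ≤ 128 bytes, zero-padded: |K'| = 128.
Inner input = (K'⊕ipad) ∥ m → 128 + 268 = 396 bytes.

396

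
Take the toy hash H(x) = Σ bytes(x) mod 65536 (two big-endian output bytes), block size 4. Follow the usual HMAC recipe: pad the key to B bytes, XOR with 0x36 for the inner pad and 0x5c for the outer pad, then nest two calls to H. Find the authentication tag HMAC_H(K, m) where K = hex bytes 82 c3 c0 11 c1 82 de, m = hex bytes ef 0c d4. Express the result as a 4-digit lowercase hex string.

01eb

Key hex bytes 82 c3 c0 11 c1 82 de is 7 bytes > B = 4, so hash it first: H(key) = 04 37, then zero-pad to 4 bytes: K' = 04 37 00 00.
K' ⊕ ipad = 32 01 36 36.  K' ⊕ opad = 58 6b 5c 5c.
Inner input = (K'⊕ipad) ∥ m = 32 01 36 36 ∥ ef 0c d4.
Inner hash: sum = 50+1+54+54+239+12+212 = 622 → 02 6e.
Outer input = (K'⊕opad) ∥ inner = 58 6b 5c 5c ∥ 02 6e.
Outer hash (tag): sum = 88+107+92+92+2+110 = 491 → 01 eb.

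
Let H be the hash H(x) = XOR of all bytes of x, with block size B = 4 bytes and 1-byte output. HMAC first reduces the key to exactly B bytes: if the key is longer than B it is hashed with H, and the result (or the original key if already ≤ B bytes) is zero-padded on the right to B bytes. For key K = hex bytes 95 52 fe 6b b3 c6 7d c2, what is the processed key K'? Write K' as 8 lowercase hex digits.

|K| = 8 > B = 4, so first hash the key.
H(K): XOR 95⊕52⊕fe⊕6b⊕b3⊕c6⊕7d⊕c2 = 98.
Zero-pad H(K) = 98 to 4 bytes: K' = 98 00 00 00.

98000000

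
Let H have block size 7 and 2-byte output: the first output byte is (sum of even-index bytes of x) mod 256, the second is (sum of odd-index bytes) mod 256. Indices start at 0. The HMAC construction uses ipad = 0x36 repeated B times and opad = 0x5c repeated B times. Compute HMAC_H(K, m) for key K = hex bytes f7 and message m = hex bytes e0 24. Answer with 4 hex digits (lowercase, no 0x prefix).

Key hex bytes f7 is 1 byte ≤ B = 7; zero-pad to 7 bytes: K' = f7 00 00 00 00 00 00.
K' ⊕ ipad = c1 36 36 36 36 36 36.  K' ⊕ opad = ab 5c 5c 5c 5c 5c 5c.
Inner input = (K'⊕ipad) ∥ m = c1 36 36 36 36 36 36 ∥ e0 24.
Inner hash: even-index sum = 391 mod 256 = 135; odd-index sum = 386 mod 256 = 130 → 87 82.
Outer input = (K'⊕opad) ∥ inner = ab 5c 5c 5c 5c 5c 5c ∥ 87 82.
Outer hash (tag): even-index sum = 577 mod 256 = 65; odd-index sum = 411 mod 256 = 155 → 41 9b.

419b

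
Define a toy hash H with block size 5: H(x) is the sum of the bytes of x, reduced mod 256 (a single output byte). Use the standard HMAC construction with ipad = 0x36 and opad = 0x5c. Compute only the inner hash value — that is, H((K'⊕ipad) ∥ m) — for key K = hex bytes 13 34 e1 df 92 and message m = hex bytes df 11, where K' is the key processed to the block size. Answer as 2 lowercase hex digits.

7b

Key hex bytes 13 34 e1 df 92 is exactly B = 5 bytes: K' = 13 34 e1 df 92.
K' ⊕ ipad = 25 02 d7 e9 a4.
Inner input = 25 02 d7 e9 a4 ∥ df 11.
Inner hash: sum = 37+2+215+233+164+223+17 = 891; mod 256 = 123 → 7b.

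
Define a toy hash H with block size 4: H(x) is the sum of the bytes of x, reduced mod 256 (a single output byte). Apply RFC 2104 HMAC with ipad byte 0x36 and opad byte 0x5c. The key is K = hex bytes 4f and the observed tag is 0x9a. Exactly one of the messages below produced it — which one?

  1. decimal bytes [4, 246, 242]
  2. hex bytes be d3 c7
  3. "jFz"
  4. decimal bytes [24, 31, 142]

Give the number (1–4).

Key hex bytes 4f is 1 byte ≤ B = 4; zero-pad to 4 bytes: K' = 4f 00 00 00.
K' ⊕ ipad = 79 36 36 36; K' ⊕ opad = 13 5c 5c 5c.
m1: inner = H(79 36 36 36 04 f6 f2) = 07; tag = H(13 5c 5c 5c 07) = 2e
m2: inner = H(79 36 36 36 be d3 c7) = 73; tag = H(13 5c 5c 5c 73) = 9a ← matches
m3: inner = H(79 36 36 36 6a 46 7a) = 45; tag = H(13 5c 5c 5c 45) = 6c
m4: inner = H(79 36 36 36 18 1f 8e) = e0; tag = H(13 5c 5c 5c e0) = 07

2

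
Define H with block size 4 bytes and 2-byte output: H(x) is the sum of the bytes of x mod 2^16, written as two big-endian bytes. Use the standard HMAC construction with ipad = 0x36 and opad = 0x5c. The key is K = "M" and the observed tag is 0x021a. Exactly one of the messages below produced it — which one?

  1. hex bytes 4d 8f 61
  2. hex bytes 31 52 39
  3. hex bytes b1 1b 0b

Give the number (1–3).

Key "M" = 4d is 1 byte ≤ B = 4; zero-pad to 4 bytes: K' = 4d 00 00 00.
K' ⊕ ipad = 7b 36 36 36; K' ⊕ opad = 11 5c 5c 5c.
m1: inner = H(7b 36 36 36 4d 8f 61) = 02 5a; tag = H(11 5c 5c 5c 02 5a) = 0181
m2: inner = H(7b 36 36 36 31 52 39) = 01 d9; tag = H(11 5c 5c 5c 01 d9) = 01ff
m3: inner = H(7b 36 36 36 b1 1b 0b) = 01 f4; tag = H(11 5c 5c 5c 01 f4) = 021a ← matches

3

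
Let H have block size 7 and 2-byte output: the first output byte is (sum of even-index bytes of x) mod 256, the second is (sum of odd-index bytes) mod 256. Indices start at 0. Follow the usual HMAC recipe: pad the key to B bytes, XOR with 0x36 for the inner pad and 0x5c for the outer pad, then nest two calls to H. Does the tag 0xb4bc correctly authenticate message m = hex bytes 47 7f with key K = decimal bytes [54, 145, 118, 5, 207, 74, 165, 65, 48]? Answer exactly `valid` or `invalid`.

invalid

Key decimal bytes [54, 145, 118, 5, 207, 74, 165, 65, 48] = 36 91 76 05 cf 4a a5 41 30 is 9 bytes > B = 7, so hash it first: H(key) = 50 21, then zero-pad to 7 bytes: K' = 50 21 00 00 00 00 00.
K' ⊕ ipad = 66 17 36 36 36 36 36; K' ⊕ opad = 0c 7d 5c 5c 5c 5c 5c.
Inner hash: even-index sum = 391 mod 256 = 135; odd-index sum = 202 mod 256 = 202 → 87 ca.
Outer hash (recomputed tag): even-index sum = 490 mod 256 = 234; odd-index sum = 444 mod 256 = 188 → ea bc.
Recomputed tag = eabc; claimed = b4bc → mismatch.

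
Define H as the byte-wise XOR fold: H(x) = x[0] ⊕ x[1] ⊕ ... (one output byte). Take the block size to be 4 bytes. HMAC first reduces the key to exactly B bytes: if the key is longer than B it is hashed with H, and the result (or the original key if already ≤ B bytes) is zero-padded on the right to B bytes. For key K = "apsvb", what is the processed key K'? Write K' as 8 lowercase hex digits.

76000000

|K| = 5 > B = 4, so first hash the key.
H(K): XOR 61⊕70⊕73⊕76⊕62 = 76.
Zero-pad H(K) = 76 to 4 bytes: K' = 76 00 00 00.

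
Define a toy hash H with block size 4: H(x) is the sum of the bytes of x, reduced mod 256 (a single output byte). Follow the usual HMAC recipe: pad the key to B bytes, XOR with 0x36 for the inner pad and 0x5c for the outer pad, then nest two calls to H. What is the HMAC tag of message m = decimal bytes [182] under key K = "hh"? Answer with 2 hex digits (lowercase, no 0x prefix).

fe

Key "hh" = 68 68 is 2 bytes ≤ B = 4; zero-pad to 4 bytes: K' = 68 68 00 00.
K' ⊕ ipad = 5e 5e 36 36.  K' ⊕ opad = 34 34 5c 5c.
Inner input = (K'⊕ipad) ∥ m = 5e 5e 36 36 ∥ b6.
Inner hash: sum = 94+94+54+54+182 = 478; mod 256 = 222 → de.
Outer input = (K'⊕opad) ∥ inner = 34 34 5c 5c ∥ de.
Outer hash (tag): sum = 52+52+92+92+222 = 510; mod 256 = 254 → fe.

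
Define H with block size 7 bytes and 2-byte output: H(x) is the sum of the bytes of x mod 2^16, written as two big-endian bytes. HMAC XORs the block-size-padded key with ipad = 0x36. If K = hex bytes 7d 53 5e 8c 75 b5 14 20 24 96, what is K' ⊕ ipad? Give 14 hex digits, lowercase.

Key hex bytes 7d 53 5e 8c 75 b5 14 20 24 96 is 10 bytes > B = 7, so hash it first: H(key) = 03 d2, then zero-pad to 7 bytes: K' = 03 d2 00 00 00 00 00.
XOR each byte with 0x36: 03⊕36=35, d2⊕36=e4, 00⊕36=36, 00⊕36=36, 00⊕36=36, 00⊕36=36, 00⊕36=36.

35e43636363636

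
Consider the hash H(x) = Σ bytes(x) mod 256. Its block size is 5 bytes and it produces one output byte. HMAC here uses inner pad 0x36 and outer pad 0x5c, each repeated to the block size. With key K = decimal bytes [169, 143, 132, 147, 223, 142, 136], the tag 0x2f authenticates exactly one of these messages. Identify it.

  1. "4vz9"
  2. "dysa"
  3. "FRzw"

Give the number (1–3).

Key decimal bytes [169, 143, 132, 147, 223, 142, 136] = a9 8f 84 93 df 8e 88 is 7 bytes > B = 5, so hash it first: H(key) = 44, then zero-pad to 5 bytes: K' = 44 00 00 00 00.
K' ⊕ ipad = 72 36 36 36 36; K' ⊕ opad = 18 5c 5c 5c 5c.
m1: inner = H(72 36 36 36 36 34 76 7a 39) = a7; tag = H(18 5c 5c 5c 5c a7) = 2f ← matches
m2: inner = H(72 36 36 36 36 64 79 73 61) = fb; tag = H(18 5c 5c 5c 5c fb) = 83
m3: inner = H(72 36 36 36 36 46 52 7a 77) = d3; tag = H(18 5c 5c 5c 5c d3) = 5b

1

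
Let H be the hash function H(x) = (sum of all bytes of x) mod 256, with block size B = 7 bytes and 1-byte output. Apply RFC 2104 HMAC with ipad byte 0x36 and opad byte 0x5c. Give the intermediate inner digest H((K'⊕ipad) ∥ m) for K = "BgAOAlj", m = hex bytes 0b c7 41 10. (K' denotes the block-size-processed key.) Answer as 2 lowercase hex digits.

Key "BgAOAlj" = 42 67 41 4f 41 6c 6a is exactly B = 7 bytes: K' = 42 67 41 4f 41 6c 6a.
K' ⊕ ipad = 74 51 77 79 77 5a 5c.
Inner input = 74 51 77 79 77 5a 5c ∥ 0b c7 41 10.
Inner hash: sum = 116+81+119+121+119+90+92+11+199+65+16 = 1029; mod 256 = 5 → 05.

05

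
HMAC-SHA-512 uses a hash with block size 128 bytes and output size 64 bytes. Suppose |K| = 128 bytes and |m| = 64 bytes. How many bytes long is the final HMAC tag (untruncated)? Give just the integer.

The tag is one SHA-512 digest: 64 bytes.

64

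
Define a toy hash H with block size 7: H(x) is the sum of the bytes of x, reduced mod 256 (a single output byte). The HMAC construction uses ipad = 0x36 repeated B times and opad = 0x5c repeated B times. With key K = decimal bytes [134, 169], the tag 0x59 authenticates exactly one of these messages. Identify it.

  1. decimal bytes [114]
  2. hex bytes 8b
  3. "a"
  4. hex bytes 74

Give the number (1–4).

Key decimal bytes [134, 169] = 86 a9 is 2 bytes ≤ B = 7; zero-pad to 7 bytes: K' = 86 a9 00 00 00 00 00.
K' ⊕ ipad = b0 9f 36 36 36 36 36; K' ⊕ opad = da f5 5c 5c 5c 5c 5c.
m1: inner = H(b0 9f 36 36 36 36 36 72) = cf; tag = H(da f5 5c 5c 5c 5c 5c cf) = 6a
m2: inner = H(b0 9f 36 36 36 36 36 8b) = e8; tag = H(da f5 5c 5c 5c 5c 5c e8) = 83
m3: inner = H(b0 9f 36 36 36 36 36 61) = be; tag = H(da f5 5c 5c 5c 5c 5c be) = 59 ← matches
m4: inner = H(b0 9f 36 36 36 36 36 74) = d1; tag = H(da f5 5c 5c 5c 5c 5c d1) = 6c

3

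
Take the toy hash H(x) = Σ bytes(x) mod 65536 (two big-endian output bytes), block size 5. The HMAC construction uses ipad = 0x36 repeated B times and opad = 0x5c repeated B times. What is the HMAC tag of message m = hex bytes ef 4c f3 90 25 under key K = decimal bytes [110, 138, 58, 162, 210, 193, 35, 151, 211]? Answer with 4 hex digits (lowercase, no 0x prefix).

Key decimal bytes [110, 138, 58, 162, 210, 193, 35, 151, 211] = 6e 8a 3a a2 d2 c1 23 97 d3 is 9 bytes > B = 5, so hash it first: H(key) = 04 f4, then zero-pad to 5 bytes: K' = 04 f4 00 00 00.
K' ⊕ ipad = 32 c2 36 36 36.  K' ⊕ opad = 58 a8 5c 5c 5c.
Inner input = (K'⊕ipad) ∥ m = 32 c2 36 36 36 ∥ ef 4c f3 90 25.
Inner hash: sum = 50+194+54+54+54+239+76+243+144+37 = 1145 → 04 79.
Outer input = (K'⊕opad) ∥ inner = 58 a8 5c 5c 5c ∥ 04 79.
Outer hash (tag): sum = 88+168+92+92+92+4+121 = 657 → 02 91.

0291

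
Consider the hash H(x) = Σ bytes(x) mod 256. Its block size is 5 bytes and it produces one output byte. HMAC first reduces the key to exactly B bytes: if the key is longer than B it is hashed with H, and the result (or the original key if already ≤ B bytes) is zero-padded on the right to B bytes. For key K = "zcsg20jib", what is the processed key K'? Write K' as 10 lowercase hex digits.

|K| = 9 > B = 5, so first hash the key.
H(K): sum = 122+99+115+103+50+48+106+105+98 = 846; mod 256 = 78 → 4e.
Zero-pad H(K) = 4e to 5 bytes: K' = 4e 00 00 00 00.

4e00000000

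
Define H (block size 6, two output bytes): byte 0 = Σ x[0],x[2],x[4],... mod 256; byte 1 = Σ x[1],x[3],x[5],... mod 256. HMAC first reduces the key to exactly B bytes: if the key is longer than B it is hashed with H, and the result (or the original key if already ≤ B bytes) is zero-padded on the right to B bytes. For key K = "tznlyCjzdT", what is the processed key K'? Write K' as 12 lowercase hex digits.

|K| = 10 > B = 6, so first hash the key.
H(K): even-index sum = 553 mod 256 = 41; odd-index sum = 503 mod 256 = 247 → 29 f7.
Zero-pad H(K) = 29 f7 to 6 bytes: K' = 29 f7 00 00 00 00.

29f700000000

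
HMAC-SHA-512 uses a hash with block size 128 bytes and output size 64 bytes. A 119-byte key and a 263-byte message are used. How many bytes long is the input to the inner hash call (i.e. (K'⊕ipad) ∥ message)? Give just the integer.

Key is 119 ≤ 128 bytes, zero-padded: |K'| = 128.
Inner input = (K'⊕ipad) ∥ m → 128 + 263 = 391 bytes.

391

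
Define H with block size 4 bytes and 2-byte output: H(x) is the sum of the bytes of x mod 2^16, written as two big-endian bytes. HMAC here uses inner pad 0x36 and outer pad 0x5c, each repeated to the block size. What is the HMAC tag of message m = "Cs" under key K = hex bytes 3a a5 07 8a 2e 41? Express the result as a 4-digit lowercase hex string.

01dc

Key hex bytes 3a a5 07 8a 2e 41 is 6 bytes > B = 4, so hash it first: H(key) = 01 df, then zero-pad to 4 bytes: K' = 01 df 00 00.
K' ⊕ ipad = 37 e9 36 36.  K' ⊕ opad = 5d 83 5c 5c.
Inner input = (K'⊕ipad) ∥ m = 37 e9 36 36 ∥ 43 73.
Inner hash: sum = 55+233+54+54+67+115 = 578 → 02 42.
Outer input = (K'⊕opad) ∥ inner = 5d 83 5c 5c ∥ 02 42.
Outer hash (tag): sum = 93+131+92+92+2+66 = 476 → 01 dc.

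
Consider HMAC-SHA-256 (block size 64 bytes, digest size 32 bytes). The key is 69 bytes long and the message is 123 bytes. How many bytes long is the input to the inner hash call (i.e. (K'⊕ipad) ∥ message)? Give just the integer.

187

Key is 69 > 64 bytes, so it is hashed to 32 bytes then zero-padded to 64: |K'| = 64.
Inner input = (K'⊕ipad) ∥ m → 64 + 123 = 187 bytes.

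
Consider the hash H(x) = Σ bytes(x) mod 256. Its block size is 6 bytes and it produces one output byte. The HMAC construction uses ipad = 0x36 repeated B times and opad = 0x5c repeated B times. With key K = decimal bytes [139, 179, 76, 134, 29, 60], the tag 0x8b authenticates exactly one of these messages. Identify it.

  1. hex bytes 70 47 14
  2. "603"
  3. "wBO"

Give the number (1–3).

Key decimal bytes [139, 179, 76, 134, 29, 60] = 8b b3 4c 86 1d 3c is exactly B = 6 bytes: K' = 8b b3 4c 86 1d 3c.
K' ⊕ ipad = bd 85 7a b0 2b 0a; K' ⊕ opad = d7 ef 10 da 41 60.
m1: inner = H(bd 85 7a b0 2b 0a 70 47 14) = 6c; tag = H(d7 ef 10 da 41 60 6c) = bd
m2: inner = H(bd 85 7a b0 2b 0a 36 30 33) = 3a; tag = H(d7 ef 10 da 41 60 3a) = 8b ← matches
m3: inner = H(bd 85 7a b0 2b 0a 77 42 4f) = a9; tag = H(d7 ef 10 da 41 60 a9) = fa

2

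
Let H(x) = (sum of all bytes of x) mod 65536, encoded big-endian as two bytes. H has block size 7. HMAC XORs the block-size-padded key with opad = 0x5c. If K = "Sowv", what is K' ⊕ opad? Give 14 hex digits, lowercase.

0f332b2a5c5c5c

Key "Sowv" = 53 6f 77 76 is 4 bytes ≤ B = 7; zero-pad to 7 bytes: K' = 53 6f 77 76 00 00 00.
XOR each byte with 0x5c: 53⊕5c=0f, 6f⊕5c=33, 77⊕5c=2b, 76⊕5c=2a, 00⊕5c=5c, 00⊕5c=5c, 00⊕5c=5c.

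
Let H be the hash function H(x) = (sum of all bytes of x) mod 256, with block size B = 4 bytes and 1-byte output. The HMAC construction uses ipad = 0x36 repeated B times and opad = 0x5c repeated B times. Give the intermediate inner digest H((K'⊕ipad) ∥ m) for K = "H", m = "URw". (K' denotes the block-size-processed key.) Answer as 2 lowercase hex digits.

3e

Key "H" = 48 is 1 byte ≤ B = 4; zero-pad to 4 bytes: K' = 48 00 00 00.
K' ⊕ ipad = 7e 36 36 36.
Inner input = 7e 36 36 36 ∥ 55 52 77.
Inner hash: sum = 126+54+54+54+85+82+119 = 574; mod 256 = 62 → 3e.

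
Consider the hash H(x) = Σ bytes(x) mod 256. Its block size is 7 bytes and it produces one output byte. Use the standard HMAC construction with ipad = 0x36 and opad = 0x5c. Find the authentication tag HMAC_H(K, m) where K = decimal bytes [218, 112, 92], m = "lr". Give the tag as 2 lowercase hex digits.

74

Key decimal bytes [218, 112, 92] = da 70 5c is 3 bytes ≤ B = 7; zero-pad to 7 bytes: K' = da 70 5c 00 00 00 00.
K' ⊕ ipad = ec 46 6a 36 36 36 36.  K' ⊕ opad = 86 2c 00 5c 5c 5c 5c.
Inner input = (K'⊕ipad) ∥ m = ec 46 6a 36 36 36 36 ∥ 6c 72.
Inner hash: sum = 236+70+106+54+54+54+54+108+114 = 850; mod 256 = 82 → 52.
Outer input = (K'⊕opad) ∥ inner = 86 2c 00 5c 5c 5c 5c ∥ 52.
Outer hash (tag): sum = 134+44+0+92+92+92+92+82 = 628; mod 256 = 116 → 74.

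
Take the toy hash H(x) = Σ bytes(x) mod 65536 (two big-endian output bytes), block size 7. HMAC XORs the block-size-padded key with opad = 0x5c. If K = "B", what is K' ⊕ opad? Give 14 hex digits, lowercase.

Key "B" = 42 is 1 byte ≤ B = 7; zero-pad to 7 bytes: K' = 42 00 00 00 00 00 00.
XOR each byte with 0x5c: 42⊕5c=1e, 00⊕5c=5c, 00⊕5c=5c, 00⊕5c=5c, 00⊕5c=5c, 00⊕5c=5c, 00⊕5c=5c.

1e5c5c5c5c5c5c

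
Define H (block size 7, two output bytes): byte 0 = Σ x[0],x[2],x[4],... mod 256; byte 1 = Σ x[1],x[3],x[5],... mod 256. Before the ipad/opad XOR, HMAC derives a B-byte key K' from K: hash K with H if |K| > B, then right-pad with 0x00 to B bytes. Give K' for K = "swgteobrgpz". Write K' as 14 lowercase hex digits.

|K| = 11 > B = 7, so first hash the key.
H(K): even-index sum = 642 mod 256 = 130; odd-index sum = 572 mod 256 = 60 → 82 3c.
Zero-pad H(K) = 82 3c to 7 bytes: K' = 82 3c 00 00 00 00 00.

823c0000000000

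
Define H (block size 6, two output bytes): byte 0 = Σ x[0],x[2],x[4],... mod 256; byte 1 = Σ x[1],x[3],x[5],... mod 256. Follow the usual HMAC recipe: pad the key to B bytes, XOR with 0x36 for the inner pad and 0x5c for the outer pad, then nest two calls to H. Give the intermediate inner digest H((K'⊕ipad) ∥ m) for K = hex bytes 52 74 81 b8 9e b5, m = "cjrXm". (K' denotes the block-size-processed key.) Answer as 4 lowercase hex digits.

0515

Key hex bytes 52 74 81 b8 9e b5 is exactly B = 6 bytes: K' = 52 74 81 b8 9e b5.
K' ⊕ ipad = 64 42 b7 8e a8 83.
Inner input = 64 42 b7 8e a8 83 ∥ 63 6a 72 58 6d.
Inner hash: even-index sum = 773 mod 256 = 5; odd-index sum = 533 mod 256 = 21 → 05 15.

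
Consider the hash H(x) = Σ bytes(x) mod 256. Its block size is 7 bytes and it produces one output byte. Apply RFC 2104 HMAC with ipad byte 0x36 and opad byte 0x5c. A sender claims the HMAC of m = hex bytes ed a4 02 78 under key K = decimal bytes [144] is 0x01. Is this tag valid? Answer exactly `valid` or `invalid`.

Key decimal bytes [144] = 90 is 1 byte ≤ B = 7; zero-pad to 7 bytes: K' = 90 00 00 00 00 00 00.
K' ⊕ ipad = a6 36 36 36 36 36 36; K' ⊕ opad = cc 5c 5c 5c 5c 5c 5c.
Inner hash: sum = 166+54+54+54+54+54+54+237+164+2+120 = 1013; mod 256 = 245 → f5.
Outer hash (recomputed tag): sum = 204+92+92+92+92+92+92+245 = 1001; mod 256 = 233 → e9.
Recomputed tag = e9; claimed = 01 → mismatch.

invalid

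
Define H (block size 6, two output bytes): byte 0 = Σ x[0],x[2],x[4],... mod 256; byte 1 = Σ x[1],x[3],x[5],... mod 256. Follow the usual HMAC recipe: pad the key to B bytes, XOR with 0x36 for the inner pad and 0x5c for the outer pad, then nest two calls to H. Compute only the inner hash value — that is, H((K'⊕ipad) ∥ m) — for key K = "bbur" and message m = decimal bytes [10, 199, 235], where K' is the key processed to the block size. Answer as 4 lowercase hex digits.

c295

Key "bbur" = 62 62 75 72 is 4 bytes ≤ B = 6; zero-pad to 6 bytes: K' = 62 62 75 72 00 00.
K' ⊕ ipad = 54 54 43 44 36 36.
Inner input = 54 54 43 44 36 36 ∥ 0a c7 eb.
Inner hash: even-index sum = 450 mod 256 = 194; odd-index sum = 405 mod 256 = 149 → c2 95.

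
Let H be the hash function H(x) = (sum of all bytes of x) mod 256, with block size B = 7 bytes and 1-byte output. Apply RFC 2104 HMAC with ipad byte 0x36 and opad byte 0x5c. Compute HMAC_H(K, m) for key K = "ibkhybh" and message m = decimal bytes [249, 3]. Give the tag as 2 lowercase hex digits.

e0

Key "ibkhybh" = 69 62 6b 68 79 62 68 is exactly B = 7 bytes: K' = 69 62 6b 68 79 62 68.
K' ⊕ ipad = 5f 54 5d 5e 4f 54 5e.  K' ⊕ opad = 35 3e 37 34 25 3e 34.
Inner input = (K'⊕ipad) ∥ m = 5f 54 5d 5e 4f 54 5e ∥ f9 03.
Inner hash: sum = 95+84+93+94+79+84+94+249+3 = 875; mod 256 = 107 → 6b.
Outer input = (K'⊕opad) ∥ inner = 35 3e 37 34 25 3e 34 ∥ 6b.
Outer hash (tag): sum = 53+62+55+52+37+62+52+107 = 480; mod 256 = 224 → e0.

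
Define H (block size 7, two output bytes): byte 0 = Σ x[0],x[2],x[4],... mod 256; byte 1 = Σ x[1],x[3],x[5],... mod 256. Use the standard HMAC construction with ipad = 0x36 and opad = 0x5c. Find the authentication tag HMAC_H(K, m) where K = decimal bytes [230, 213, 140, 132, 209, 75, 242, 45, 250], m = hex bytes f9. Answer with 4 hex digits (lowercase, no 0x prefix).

d300

Key decimal bytes [230, 213, 140, 132, 209, 75, 242, 45, 250] = e6 d5 8c 84 d1 4b f2 2d fa is 9 bytes > B = 7, so hash it first: H(key) = 2f d1, then zero-pad to 7 bytes: K' = 2f d1 00 00 00 00 00.
K' ⊕ ipad = 19 e7 36 36 36 36 36.  K' ⊕ opad = 73 8d 5c 5c 5c 5c 5c.
Inner input = (K'⊕ipad) ∥ m = 19 e7 36 36 36 36 36 ∥ f9.
Inner hash: even-index sum = 187 mod 256 = 187; odd-index sum = 588 mod 256 = 76 → bb 4c.
Outer input = (K'⊕opad) ∥ inner = 73 8d 5c 5c 5c 5c 5c ∥ bb 4c.
Outer hash (tag): even-index sum = 467 mod 256 = 211; odd-index sum = 512 mod 256 = 0 → d3 00.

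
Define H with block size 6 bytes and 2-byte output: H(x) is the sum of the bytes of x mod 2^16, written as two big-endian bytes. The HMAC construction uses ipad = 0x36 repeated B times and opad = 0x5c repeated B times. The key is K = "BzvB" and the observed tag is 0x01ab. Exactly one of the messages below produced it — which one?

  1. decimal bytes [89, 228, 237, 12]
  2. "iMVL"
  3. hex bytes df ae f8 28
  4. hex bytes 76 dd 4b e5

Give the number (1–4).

4

Key "BzvB" = 42 7a 76 42 is 4 bytes ≤ B = 6; zero-pad to 6 bytes: K' = 42 7a 76 42 00 00.
K' ⊕ ipad = 74 4c 40 74 36 36; K' ⊕ opad = 1e 26 2a 1e 5c 5c.
m1: inner = H(74 4c 40 74 36 36 59 e4 ed 0c) = 04 16; tag = H(1e 26 2a 1e 5c 5c 04 16) = 015e
m2: inner = H(74 4c 40 74 36 36 69 4d 56 4c) = 03 38; tag = H(1e 26 2a 1e 5c 5c 03 38) = 017f
m3: inner = H(74 4c 40 74 36 36 df ae f8 28) = 04 8d; tag = H(1e 26 2a 1e 5c 5c 04 8d) = 01d5
m4: inner = H(74 4c 40 74 36 36 76 dd 4b e5) = 04 63; tag = H(1e 26 2a 1e 5c 5c 04 63) = 01ab ← matches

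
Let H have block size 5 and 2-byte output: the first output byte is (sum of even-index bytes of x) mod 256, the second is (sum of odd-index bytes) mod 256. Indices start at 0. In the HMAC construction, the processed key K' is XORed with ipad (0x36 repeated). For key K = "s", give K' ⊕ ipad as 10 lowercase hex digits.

4536363636

Key "s" = 73 is 1 byte ≤ B = 5; zero-pad to 5 bytes: K' = 73 00 00 00 00.
XOR each byte with 0x36: 73⊕36=45, 00⊕36=36, 00⊕36=36, 00⊕36=36, 00⊕36=36.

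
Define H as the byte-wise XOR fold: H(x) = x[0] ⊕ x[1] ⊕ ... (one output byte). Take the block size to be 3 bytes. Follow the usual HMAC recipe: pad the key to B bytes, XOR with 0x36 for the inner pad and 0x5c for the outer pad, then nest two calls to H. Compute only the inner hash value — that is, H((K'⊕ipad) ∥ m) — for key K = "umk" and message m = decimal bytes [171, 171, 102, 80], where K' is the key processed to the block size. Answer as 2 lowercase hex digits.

Key "umk" = 75 6d 6b is exactly B = 3 bytes: K' = 75 6d 6b.
K' ⊕ ipad = 43 5b 5d.
Inner input = 43 5b 5d ∥ ab ab 66 50.
Inner hash: XOR 43⊕5b⊕5d⊕ab⊕ab⊕66⊕50 = 73.

73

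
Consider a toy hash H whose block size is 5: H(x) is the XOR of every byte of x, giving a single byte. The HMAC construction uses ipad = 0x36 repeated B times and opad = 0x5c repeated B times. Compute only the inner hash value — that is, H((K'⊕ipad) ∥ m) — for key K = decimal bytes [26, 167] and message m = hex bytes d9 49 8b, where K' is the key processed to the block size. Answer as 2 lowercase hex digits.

Key decimal bytes [26, 167] = 1a a7 is 2 bytes ≤ B = 5; zero-pad to 5 bytes: K' = 1a a7 00 00 00.
K' ⊕ ipad = 2c 91 36 36 36.
Inner input = 2c 91 36 36 36 ∥ d9 49 8b.
Inner hash: XOR 2c⊕91⊕36⊕36⊕36⊕d9⊕49⊕8b = 90.

90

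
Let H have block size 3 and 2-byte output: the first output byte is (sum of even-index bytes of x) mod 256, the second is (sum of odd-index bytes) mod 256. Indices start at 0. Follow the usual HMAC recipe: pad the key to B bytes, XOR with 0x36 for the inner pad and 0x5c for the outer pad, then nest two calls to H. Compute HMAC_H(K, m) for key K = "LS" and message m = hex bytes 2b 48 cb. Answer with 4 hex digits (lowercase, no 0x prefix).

c707

Key "LS" = 4c 53 is 2 bytes ≤ B = 3; zero-pad to 3 bytes: K' = 4c 53 00.
K' ⊕ ipad = 7a 65 36.  K' ⊕ opad = 10 0f 5c.
Inner input = (K'⊕ipad) ∥ m = 7a 65 36 ∥ 2b 48 cb.
Inner hash: even-index sum = 248 mod 256 = 248; odd-index sum = 347 mod 256 = 91 → f8 5b.
Outer input = (K'⊕opad) ∥ inner = 10 0f 5c ∥ f8 5b.
Outer hash (tag): even-index sum = 199 mod 256 = 199; odd-index sum = 263 mod 256 = 7 → c7 07.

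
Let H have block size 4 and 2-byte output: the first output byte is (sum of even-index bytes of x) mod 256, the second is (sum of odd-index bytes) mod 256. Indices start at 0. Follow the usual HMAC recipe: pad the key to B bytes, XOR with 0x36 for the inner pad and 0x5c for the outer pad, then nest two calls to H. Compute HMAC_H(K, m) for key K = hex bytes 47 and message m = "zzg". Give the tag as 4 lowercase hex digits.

ff9e

Key hex bytes 47 is 1 byte ≤ B = 4; zero-pad to 4 bytes: K' = 47 00 00 00.
K' ⊕ ipad = 71 36 36 36.  K' ⊕ opad = 1b 5c 5c 5c.
Inner input = (K'⊕ipad) ∥ m = 71 36 36 36 ∥ 7a 7a 67.
Inner hash: even-index sum = 392 mod 256 = 136; odd-index sum = 230 mod 256 = 230 → 88 e6.
Outer input = (K'⊕opad) ∥ inner = 1b 5c 5c 5c ∥ 88 e6.
Outer hash (tag): even-index sum = 255 mod 256 = 255; odd-index sum = 414 mod 256 = 158 → ff 9e.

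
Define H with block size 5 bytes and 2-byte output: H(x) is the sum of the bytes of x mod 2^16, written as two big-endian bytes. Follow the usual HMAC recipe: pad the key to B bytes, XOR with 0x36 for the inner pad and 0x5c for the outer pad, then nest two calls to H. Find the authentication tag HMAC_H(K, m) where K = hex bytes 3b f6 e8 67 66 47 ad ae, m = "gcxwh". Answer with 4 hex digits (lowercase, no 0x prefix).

02f6

Key hex bytes 3b f6 e8 67 66 47 ad ae is 8 bytes > B = 5, so hash it first: H(key) = 04 88, then zero-pad to 5 bytes: K' = 04 88 00 00 00.
K' ⊕ ipad = 32 be 36 36 36.  K' ⊕ opad = 58 d4 5c 5c 5c.
Inner input = (K'⊕ipad) ∥ m = 32 be 36 36 36 ∥ 67 63 78 77 68.
Inner hash: sum = 50+190+54+54+54+103+99+120+119+104 = 947 → 03 b3.
Outer input = (K'⊕opad) ∥ inner = 58 d4 5c 5c 5c ∥ 03 b3.
Outer hash (tag): sum = 88+212+92+92+92+3+179 = 758 → 02 f6.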